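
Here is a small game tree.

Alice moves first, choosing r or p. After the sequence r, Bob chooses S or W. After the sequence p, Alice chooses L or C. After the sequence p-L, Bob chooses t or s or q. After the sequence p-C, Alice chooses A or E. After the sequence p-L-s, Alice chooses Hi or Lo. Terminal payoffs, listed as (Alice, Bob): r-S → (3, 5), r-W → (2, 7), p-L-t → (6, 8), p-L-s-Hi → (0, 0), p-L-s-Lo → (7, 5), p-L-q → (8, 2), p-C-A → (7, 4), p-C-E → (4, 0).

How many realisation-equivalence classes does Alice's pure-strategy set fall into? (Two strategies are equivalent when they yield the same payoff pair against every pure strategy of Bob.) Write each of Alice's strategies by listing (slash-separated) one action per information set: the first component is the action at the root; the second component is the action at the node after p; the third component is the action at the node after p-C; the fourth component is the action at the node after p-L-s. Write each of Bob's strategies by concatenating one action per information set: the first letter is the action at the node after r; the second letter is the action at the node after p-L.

Alice has 16 pure strategies: r/L/A/Hi, r/L/A/Lo, r/L/E/Hi, r/L/E/Lo, r/C/A/Hi, r/C/A/Lo, r/C/E/Hi, r/C/E/Lo, p/L/A/Hi, p/L/A/Lo, p/L/E/Hi, p/L/E/Lo, p/C/A/Hi, p/C/A/Lo, p/C/E/Hi, p/C/E/Lo. Columns: St, Ss, Sq, Wt, Ws, Wq.
{r/L/A/Hi, r/L/A/Lo, r/L/E/Hi, r/L/E/Lo, r/C/A/Hi, r/C/A/Lo, r/C/E/Hi, r/C/E/Lo} → row (3,5) (3,5) (3,5) (2,7) (2,7) (2,7)
{p/L/A/Hi, p/L/E/Hi} → row (6,8) (0,0) (8,2) (6,8) (0,0) (8,2)
{p/L/A/Lo, p/L/E/Lo} → row (6,8) (7,5) (8,2) (6,8) (7,5) (8,2)
{p/C/A/Hi, p/C/A/Lo} → row (7,4) (7,4) (7,4) (7,4) (7,4) (7,4)
{p/C/E/Hi, p/C/E/Lo} → row (4,0) (4,0) (4,0) (4,0) (4,0) (4,0)
That's 5 distinct rows out of 16 strategies.

5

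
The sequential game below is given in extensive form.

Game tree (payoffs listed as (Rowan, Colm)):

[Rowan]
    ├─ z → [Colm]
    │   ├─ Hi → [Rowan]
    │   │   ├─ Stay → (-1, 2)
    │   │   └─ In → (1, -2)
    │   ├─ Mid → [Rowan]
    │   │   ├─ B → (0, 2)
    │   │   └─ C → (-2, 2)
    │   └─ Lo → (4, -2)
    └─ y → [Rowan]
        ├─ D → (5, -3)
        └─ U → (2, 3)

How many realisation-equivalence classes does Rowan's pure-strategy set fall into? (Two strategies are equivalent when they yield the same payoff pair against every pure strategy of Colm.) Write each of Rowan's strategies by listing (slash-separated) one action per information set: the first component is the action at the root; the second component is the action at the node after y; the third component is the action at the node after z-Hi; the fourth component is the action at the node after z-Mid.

6

Rowan has 16 pure strategies: z/D/Stay/B, z/D/Stay/C, z/D/In/B, z/D/In/C, z/U/Stay/B, z/U/Stay/C, z/U/In/B, z/U/In/C, y/D/Stay/B, y/D/Stay/C, y/D/In/B, y/D/In/C, y/U/Stay/B, y/U/Stay/C, y/U/In/B, y/U/In/C. Columns: Hi, Mid, Lo.
{z/D/Stay/B, z/U/Stay/B} → row (-1,2) (0,2) (4,-2)
{z/D/Stay/C, z/U/Stay/C} → row (-1,2) (-2,2) (4,-2)
{z/D/In/B, z/U/In/B} → row (1,-2) (0,2) (4,-2)
{z/D/In/C, z/U/In/C} → row (1,-2) (-2,2) (4,-2)
{y/D/Stay/B, y/D/Stay/C, y/D/In/B, y/D/In/C} → row (5,-3) (5,-3) (5,-3)
{y/U/Stay/B, y/U/Stay/C, y/U/In/B, y/U/In/C} → row (2,3) (2,3) (2,3)
That's 6 distinct rows out of 16 strategies.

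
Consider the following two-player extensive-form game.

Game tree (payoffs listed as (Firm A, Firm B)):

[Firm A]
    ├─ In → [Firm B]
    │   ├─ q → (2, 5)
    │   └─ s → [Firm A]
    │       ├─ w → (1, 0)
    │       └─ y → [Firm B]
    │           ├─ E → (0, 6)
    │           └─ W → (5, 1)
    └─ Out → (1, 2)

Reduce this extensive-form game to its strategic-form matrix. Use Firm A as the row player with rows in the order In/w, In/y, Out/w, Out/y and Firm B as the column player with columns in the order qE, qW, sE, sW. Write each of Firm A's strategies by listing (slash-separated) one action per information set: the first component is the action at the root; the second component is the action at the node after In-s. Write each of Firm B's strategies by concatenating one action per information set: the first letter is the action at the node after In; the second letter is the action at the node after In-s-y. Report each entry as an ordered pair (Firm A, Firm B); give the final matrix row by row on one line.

Row In/w: qE→(2,5), qW→(2,5), sE→(1,0), sW→(1,0)
Row In/y: qE→(2,5), qW→(2,5), sE→(0,6), sW→(5,1)
Row Out/w: qE→(1,2), qW→(1,2), sE→(1,2), sW→(1,2)
Row Out/y: qE→(1,2), qW→(1,2), sE→(1,2), sW→(1,2)

In/w: (2,5) (2,5) (1,0) (1,0) | In/y: (2,5) (2,5) (0,6) (5,1) | Out/w: (1,2) (1,2) (1,2) (1,2) | Out/y: (1,2) (1,2) (1,2) (1,2)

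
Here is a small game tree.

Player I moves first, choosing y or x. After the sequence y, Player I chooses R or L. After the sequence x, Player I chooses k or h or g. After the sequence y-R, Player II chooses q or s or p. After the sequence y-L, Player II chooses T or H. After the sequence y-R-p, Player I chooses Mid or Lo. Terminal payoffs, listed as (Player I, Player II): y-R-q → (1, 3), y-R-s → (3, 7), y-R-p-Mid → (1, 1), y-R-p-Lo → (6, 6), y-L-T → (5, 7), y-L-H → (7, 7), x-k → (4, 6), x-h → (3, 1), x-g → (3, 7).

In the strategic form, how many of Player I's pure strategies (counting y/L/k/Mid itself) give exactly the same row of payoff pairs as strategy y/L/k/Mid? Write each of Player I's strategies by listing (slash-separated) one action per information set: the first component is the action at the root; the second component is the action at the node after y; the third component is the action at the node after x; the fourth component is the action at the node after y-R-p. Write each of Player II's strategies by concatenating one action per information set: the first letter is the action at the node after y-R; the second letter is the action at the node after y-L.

6

Row for y/L/k/Mid (columns qT, qH, sT, sH, pT, pH): (5,7) (7,7) (5,7) (7,7) (5,7) (7,7).
Under y/L/k/Mid, Player I's choice at the node after x and at the node after y-R-p can never be reached regardless of what Player II does, so varying those choices leaves every outcome unchanged.
Holding the reachable choices fixed and varying the unreachable ones freely already gives 3 × 2 = 6 equivalent strategies.
No other strategy reproduces this row, so those 6 are the full class: y/L/k/Mid, y/L/k/Lo, y/L/h/Mid, y/L/h/Lo, y/L/g/Mid, y/L/g/Lo.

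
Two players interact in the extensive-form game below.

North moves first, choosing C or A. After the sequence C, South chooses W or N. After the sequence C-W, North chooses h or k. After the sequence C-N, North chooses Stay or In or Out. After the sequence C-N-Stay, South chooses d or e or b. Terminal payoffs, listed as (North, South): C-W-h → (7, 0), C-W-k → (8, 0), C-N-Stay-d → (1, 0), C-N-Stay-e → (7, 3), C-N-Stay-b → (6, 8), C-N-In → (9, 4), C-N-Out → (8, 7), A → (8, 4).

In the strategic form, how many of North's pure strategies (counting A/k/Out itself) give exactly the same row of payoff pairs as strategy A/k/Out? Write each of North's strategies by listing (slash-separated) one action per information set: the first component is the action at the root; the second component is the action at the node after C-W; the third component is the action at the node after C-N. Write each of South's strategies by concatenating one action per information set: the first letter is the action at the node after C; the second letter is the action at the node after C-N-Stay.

Row for A/k/Out (columns Wd, We, Wb, Nd, Ne, Nb): (8,4) (8,4) (8,4) (8,4) (8,4) (8,4).
Under A/k/Out, North's choice at the node after C-W and at the node after C-N can never be reached regardless of what South does, so varying those choices leaves every outcome unchanged.
Holding the reachable choices fixed and varying the unreachable ones freely already gives 2 × 3 = 6 equivalent strategies.
No other strategy reproduces this row, so those 6 are the full class: A/h/Stay, A/h/In, A/h/Out, A/k/Stay, A/k/In, A/k/Out.

6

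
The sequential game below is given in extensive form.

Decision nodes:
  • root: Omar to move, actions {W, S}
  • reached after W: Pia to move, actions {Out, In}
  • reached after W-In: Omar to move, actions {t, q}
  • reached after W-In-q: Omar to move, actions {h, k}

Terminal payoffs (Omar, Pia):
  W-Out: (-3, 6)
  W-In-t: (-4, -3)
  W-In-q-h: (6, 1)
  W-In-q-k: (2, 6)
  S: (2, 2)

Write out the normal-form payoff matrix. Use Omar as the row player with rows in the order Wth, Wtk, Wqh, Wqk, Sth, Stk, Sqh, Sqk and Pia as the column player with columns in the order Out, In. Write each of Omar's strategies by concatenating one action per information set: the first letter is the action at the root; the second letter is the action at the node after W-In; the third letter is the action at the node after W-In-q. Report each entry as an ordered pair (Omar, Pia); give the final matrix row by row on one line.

Wth: (-3,6) (-4,-3) | Wtk: (-3,6) (-4,-3) | Wqh: (-3,6) (6,1) | Wqk: (-3,6) (2,6) | Sth: (2,2) (2,2) | Stk: (2,2) (2,2) | Sqh: (2,2) (2,2) | Sqk: (2,2) (2,2)

Row Wth: Out→(-3,6), In→(-4,-3)
Row Wtk: Out→(-3,6), In→(-4,-3)
Row Wqh: Out→(-3,6), In→(6,1)
Row Wqk: Out→(-3,6), In→(2,6)
Row Sth: Out→(2,2), In→(2,2)
Row Stk: Out→(2,2), In→(2,2)
Row Sqh: Out→(2,2), In→(2,2)
Row Sqk: Out→(2,2), In→(2,2)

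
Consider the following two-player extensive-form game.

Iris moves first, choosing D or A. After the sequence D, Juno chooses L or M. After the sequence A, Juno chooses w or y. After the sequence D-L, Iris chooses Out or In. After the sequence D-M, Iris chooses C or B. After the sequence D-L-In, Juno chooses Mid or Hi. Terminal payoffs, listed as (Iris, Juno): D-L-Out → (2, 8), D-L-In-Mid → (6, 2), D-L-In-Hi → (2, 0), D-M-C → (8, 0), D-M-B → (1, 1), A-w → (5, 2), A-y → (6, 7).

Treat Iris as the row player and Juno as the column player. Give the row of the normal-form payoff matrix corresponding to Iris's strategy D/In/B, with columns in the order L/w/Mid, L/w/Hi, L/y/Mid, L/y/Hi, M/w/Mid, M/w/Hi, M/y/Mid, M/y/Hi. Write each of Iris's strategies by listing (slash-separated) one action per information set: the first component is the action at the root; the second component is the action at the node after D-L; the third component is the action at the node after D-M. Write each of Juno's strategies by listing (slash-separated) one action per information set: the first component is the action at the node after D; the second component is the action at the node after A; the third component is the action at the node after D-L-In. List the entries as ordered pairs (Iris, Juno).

(6,2) (2,0) (6,2) (2,0) (1,1) (1,1) (1,1) (1,1)

vs L/w/Mid: Iris plays D → Juno plays L at [D] → Iris plays In at [D-L] → Juno plays Mid at [D-L-In] → (6, 2)
vs L/w/Hi: Iris plays D → Juno plays L at [D] → Iris plays In at [D-L] → Juno plays Hi at [D-L-In] → (2, 0)
vs L/y/Mid: Iris plays D → Juno plays L at [D] → Iris plays In at [D-L] → Juno plays Mid at [D-L-In] → (6, 2)
vs L/y/Hi: Iris plays D → Juno plays L at [D] → Iris plays In at [D-L] → Juno plays Hi at [D-L-In] → (2, 0)
vs M/w/Mid: Iris plays D → Juno plays M at [D] → Iris plays B at [D-M] → (1, 1)
vs M/w/Hi: Iris plays D → Juno plays M at [D] → Iris plays B at [D-M] → (1, 1)
vs M/y/Mid: Iris plays D → Juno plays M at [D] → Iris plays B at [D-M] → (1, 1)
vs M/y/Hi: Iris plays D → Juno plays M at [D] → Iris plays B at [D-M] → (1, 1)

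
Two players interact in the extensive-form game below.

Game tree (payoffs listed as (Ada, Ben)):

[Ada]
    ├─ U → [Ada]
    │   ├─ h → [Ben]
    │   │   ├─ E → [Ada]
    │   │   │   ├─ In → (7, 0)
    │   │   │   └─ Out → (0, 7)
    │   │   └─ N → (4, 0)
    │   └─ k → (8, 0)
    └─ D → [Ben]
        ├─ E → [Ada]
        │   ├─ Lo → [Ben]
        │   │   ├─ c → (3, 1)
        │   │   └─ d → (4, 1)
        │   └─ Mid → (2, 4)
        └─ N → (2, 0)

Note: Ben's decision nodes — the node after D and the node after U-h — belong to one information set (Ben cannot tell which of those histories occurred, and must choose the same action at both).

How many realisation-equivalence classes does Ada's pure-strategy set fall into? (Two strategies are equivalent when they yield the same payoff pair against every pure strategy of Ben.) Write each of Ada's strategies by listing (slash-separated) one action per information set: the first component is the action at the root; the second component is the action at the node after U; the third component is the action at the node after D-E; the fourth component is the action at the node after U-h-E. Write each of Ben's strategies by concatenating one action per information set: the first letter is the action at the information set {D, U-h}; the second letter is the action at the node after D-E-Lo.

5

Ada has 16 pure strategies: U/h/Lo/In, U/h/Lo/Out, U/h/Mid/In, U/h/Mid/Out, U/k/Lo/In, U/k/Lo/Out, U/k/Mid/In, U/k/Mid/Out, D/h/Lo/In, D/h/Lo/Out, D/h/Mid/In, D/h/Mid/Out, D/k/Lo/In, D/k/Lo/Out, D/k/Mid/In, D/k/Mid/Out. Columns: Ec, Ed, Nc, Nd.
{U/h/Lo/In, U/h/Mid/In} → row (7,0) (7,0) (4,0) (4,0)
{U/h/Lo/Out, U/h/Mid/Out} → row (0,7) (0,7) (4,0) (4,0)
{U/k/Lo/In, U/k/Lo/Out, U/k/Mid/In, U/k/Mid/Out} → row (8,0) (8,0) (8,0) (8,0)
{D/h/Lo/In, D/h/Lo/Out, D/k/Lo/In, D/k/Lo/Out} → row (3,1) (4,1) (2,0) (2,0)
{D/h/Mid/In, D/h/Mid/Out, D/k/Mid/In, D/k/Mid/Out} → row (2,4) (2,4) (2,0) (2,0)
That's 5 distinct rows out of 16 strategies.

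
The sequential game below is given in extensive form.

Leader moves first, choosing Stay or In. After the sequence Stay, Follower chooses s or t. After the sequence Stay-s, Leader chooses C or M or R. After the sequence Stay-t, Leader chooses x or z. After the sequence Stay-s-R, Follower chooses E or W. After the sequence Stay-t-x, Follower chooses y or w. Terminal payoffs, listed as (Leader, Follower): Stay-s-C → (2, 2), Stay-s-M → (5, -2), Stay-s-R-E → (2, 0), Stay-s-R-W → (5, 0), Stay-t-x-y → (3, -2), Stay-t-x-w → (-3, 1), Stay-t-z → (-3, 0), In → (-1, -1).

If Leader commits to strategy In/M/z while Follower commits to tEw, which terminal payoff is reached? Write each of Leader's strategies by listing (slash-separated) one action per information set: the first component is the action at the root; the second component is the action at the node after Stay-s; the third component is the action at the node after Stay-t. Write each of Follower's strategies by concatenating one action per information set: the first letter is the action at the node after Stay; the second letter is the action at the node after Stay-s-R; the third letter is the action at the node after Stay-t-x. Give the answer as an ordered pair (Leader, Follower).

Trace the play path from the root:
  Leader plays In
→ terminal payoff (-1, -1).
(Leader's choice at the node after Stay-s is never reached on this path, so it doesn't affect the outcome.)

(-1, -1)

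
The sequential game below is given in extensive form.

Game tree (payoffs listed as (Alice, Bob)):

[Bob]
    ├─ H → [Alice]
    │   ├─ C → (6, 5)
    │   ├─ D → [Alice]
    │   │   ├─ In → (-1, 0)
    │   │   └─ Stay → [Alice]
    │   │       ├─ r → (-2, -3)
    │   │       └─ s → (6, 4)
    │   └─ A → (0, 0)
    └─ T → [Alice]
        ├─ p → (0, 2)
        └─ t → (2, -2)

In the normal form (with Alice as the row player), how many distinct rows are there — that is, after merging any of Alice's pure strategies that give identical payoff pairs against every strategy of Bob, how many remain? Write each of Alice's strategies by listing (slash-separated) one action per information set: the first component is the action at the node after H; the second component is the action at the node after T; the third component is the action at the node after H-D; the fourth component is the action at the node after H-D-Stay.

Alice has 24 pure strategies: C/p/In/r, C/p/In/s, C/p/Stay/r, C/p/Stay/s, C/t/In/r, C/t/In/s, C/t/Stay/r, C/t/Stay/s, D/p/In/r, D/p/In/s, D/p/Stay/r, D/p/Stay/s, D/t/In/r, D/t/In/s, D/t/Stay/r, D/t/Stay/s, A/p/In/r, A/p/In/s, A/p/Stay/r, A/p/Stay/s, A/t/In/r, A/t/In/s, A/t/Stay/r, A/t/Stay/s. Columns: H, T.
{C/p/In/r, C/p/In/s, C/p/Stay/r, C/p/Stay/s} → row (6,5) (0,2)
{C/t/In/r, C/t/In/s, C/t/Stay/r, C/t/Stay/s} → row (6,5) (2,-2)
{D/p/In/r, D/p/In/s} → row (-1,0) (0,2)
{D/p/Stay/r} → row (-2,-3) (0,2)
{D/p/Stay/s} → row (6,4) (0,2)
{D/t/In/r, D/t/In/s} → row (-1,0) (2,-2)
{D/t/Stay/r} → row (-2,-3) (2,-2)
{D/t/Stay/s} → row (6,4) (2,-2)
{A/p/In/r, A/p/In/s, A/p/Stay/r, A/p/Stay/s} → row (0,0) (0,2)
{A/t/In/r, A/t/In/s, A/t/Stay/r, A/t/Stay/s} → row (0,0) (2,-2)
That's 10 distinct rows out of 24 strategies.

10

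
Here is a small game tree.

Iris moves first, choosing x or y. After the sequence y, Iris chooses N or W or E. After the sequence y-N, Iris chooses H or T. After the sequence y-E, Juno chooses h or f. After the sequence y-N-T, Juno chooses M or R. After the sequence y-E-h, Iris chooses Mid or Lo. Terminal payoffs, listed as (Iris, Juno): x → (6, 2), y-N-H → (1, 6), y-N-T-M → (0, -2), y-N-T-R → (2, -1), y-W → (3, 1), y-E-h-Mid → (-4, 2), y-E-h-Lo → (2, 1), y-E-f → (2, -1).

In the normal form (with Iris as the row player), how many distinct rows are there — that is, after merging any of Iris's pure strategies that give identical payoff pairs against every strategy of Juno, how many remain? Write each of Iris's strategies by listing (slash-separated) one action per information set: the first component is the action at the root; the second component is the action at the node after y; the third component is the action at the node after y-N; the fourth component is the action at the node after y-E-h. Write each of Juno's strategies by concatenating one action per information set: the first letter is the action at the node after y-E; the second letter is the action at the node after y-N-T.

6

Iris has 24 pure strategies: x/N/H/Mid, x/N/H/Lo, x/N/T/Mid, x/N/T/Lo, x/W/H/Mid, x/W/H/Lo, x/W/T/Mid, x/W/T/Lo, x/E/H/Mid, x/E/H/Lo, x/E/T/Mid, x/E/T/Lo, y/N/H/Mid, y/N/H/Lo, y/N/T/Mid, y/N/T/Lo, y/W/H/Mid, y/W/H/Lo, y/W/T/Mid, y/W/T/Lo, y/E/H/Mid, y/E/H/Lo, y/E/T/Mid, y/E/T/Lo. Columns: hM, hR, fM, fR.
{x/N/H/Mid, x/N/H/Lo, x/N/T/Mid, x/N/T/Lo, x/W/H/Mid, x/W/H/Lo, x/W/T/Mid, x/W/T/Lo, x/E/H/Mid, x/E/H/Lo, x/E/T/Mid, x/E/T/Lo} → row (6,2) (6,2) (6,2) (6,2)
{y/N/H/Mid, y/N/H/Lo} → row (1,6) (1,6) (1,6) (1,6)
{y/N/T/Mid, y/N/T/Lo} → row (0,-2) (2,-1) (0,-2) (2,-1)
{y/W/H/Mid, y/W/H/Lo, y/W/T/Mid, y/W/T/Lo} → row (3,1) (3,1) (3,1) (3,1)
{y/E/H/Mid, y/E/T/Mid} → row (-4,2) (-4,2) (2,-1) (2,-1)
{y/E/H/Lo, y/E/T/Lo} → row (2,1) (2,1) (2,-1) (2,-1)
That's 6 distinct rows out of 24 strategies.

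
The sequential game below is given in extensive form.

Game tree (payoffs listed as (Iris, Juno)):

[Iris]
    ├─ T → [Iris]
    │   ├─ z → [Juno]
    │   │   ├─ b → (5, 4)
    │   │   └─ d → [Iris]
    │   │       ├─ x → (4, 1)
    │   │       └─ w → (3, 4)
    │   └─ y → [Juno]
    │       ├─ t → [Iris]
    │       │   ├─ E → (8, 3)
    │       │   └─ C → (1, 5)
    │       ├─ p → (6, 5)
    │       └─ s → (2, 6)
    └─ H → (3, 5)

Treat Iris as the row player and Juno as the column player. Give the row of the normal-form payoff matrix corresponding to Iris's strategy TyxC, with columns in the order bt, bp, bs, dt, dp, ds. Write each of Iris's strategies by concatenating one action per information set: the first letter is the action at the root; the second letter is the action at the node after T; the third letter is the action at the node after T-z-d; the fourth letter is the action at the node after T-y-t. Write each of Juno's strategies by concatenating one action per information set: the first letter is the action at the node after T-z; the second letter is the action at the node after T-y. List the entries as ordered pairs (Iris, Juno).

(1,5) (6,5) (2,6) (1,5) (6,5) (2,6)

vs bt: Iris plays T → Iris plays y at [T] → Juno plays t at [T-y] → Iris plays C at [T-y-t] → (1, 5)
vs bp: Iris plays T → Iris plays y at [T] → Juno plays p at [T-y] → (6, 5)
vs bs: Iris plays T → Iris plays y at [T] → Juno plays s at [T-y] → (2, 6)
vs dt: Iris plays T → Iris plays y at [T] → Juno plays t at [T-y] → Iris plays C at [T-y-t] → (1, 5)
vs dp: Iris plays T → Iris plays y at [T] → Juno plays p at [T-y] → (6, 5)
vs ds: Iris plays T → Iris plays y at [T] → Juno plays s at [T-y] → (2, 6)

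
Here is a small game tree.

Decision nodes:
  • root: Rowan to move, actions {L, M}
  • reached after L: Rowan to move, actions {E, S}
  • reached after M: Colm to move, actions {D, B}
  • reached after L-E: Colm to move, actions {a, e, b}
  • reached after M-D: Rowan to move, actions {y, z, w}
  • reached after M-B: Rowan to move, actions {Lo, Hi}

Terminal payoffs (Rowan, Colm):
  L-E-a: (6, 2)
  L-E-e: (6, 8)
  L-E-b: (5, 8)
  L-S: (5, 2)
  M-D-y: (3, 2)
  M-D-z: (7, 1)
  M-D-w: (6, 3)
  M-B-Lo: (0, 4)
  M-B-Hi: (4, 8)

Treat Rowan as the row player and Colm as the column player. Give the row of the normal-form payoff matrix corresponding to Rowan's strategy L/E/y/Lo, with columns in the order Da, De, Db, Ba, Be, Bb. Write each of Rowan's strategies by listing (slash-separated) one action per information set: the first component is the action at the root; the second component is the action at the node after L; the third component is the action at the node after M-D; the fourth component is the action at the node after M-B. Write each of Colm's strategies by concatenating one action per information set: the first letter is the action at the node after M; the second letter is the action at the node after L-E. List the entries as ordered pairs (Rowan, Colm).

vs Da: Rowan plays L → Rowan plays E at [L] → Colm plays a at [L-E] → (6, 2)
vs De: Rowan plays L → Rowan plays E at [L] → Colm plays e at [L-E] → (6, 8)
vs Db: Rowan plays L → Rowan plays E at [L] → Colm plays b at [L-E] → (5, 8)
vs Ba: Rowan plays L → Rowan plays E at [L] → Colm plays a at [L-E] → (6, 2)
vs Be: Rowan plays L → Rowan plays E at [L] → Colm plays e at [L-E] → (6, 8)
vs Bb: Rowan plays L → Rowan plays E at [L] → Colm plays b at [L-E] → (5, 8)

(6,2) (6,8) (5,8) (6,2) (6,8) (5,8)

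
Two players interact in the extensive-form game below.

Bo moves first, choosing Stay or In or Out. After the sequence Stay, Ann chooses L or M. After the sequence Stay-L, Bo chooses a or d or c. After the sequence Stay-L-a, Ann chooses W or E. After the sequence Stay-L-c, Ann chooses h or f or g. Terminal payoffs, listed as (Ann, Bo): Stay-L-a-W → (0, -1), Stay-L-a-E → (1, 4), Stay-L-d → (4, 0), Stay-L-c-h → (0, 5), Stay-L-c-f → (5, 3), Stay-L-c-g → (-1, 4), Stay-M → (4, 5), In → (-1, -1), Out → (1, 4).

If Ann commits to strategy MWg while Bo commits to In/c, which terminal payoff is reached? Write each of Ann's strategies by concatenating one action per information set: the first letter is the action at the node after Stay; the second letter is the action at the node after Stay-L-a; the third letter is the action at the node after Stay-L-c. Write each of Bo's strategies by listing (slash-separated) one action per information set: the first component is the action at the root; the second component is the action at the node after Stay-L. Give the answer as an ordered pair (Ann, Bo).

(-1, -1)

Trace the play path from the root:
  Bo plays In
→ terminal payoff (-1, -1).
(Ann's choice at the node after Stay is never reached on this path, so it doesn't affect the outcome.)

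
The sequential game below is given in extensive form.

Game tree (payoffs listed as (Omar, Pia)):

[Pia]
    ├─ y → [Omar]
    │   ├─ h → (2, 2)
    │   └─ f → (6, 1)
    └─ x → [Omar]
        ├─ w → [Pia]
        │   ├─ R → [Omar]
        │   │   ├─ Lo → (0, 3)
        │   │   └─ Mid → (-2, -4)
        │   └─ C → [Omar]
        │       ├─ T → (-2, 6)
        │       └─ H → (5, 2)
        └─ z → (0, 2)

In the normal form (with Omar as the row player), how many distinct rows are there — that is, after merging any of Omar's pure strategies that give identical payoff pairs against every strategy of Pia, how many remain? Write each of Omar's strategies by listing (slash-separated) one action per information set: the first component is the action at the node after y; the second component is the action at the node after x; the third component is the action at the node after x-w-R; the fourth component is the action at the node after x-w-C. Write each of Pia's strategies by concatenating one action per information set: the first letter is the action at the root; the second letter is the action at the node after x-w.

10

Omar has 16 pure strategies: h/w/Lo/T, h/w/Lo/H, h/w/Mid/T, h/w/Mid/H, h/z/Lo/T, h/z/Lo/H, h/z/Mid/T, h/z/Mid/H, f/w/Lo/T, f/w/Lo/H, f/w/Mid/T, f/w/Mid/H, f/z/Lo/T, f/z/Lo/H, f/z/Mid/T, f/z/Mid/H. Columns: yR, yC, xR, xC.
{h/w/Lo/T} → row (2,2) (2,2) (0,3) (-2,6)
{h/w/Lo/H} → row (2,2) (2,2) (0,3) (5,2)
{h/w/Mid/T} → row (2,2) (2,2) (-2,-4) (-2,6)
{h/w/Mid/H} → row (2,2) (2,2) (-2,-4) (5,2)
{h/z/Lo/T, h/z/Lo/H, h/z/Mid/T, h/z/Mid/H} → row (2,2) (2,2) (0,2) (0,2)
{f/w/Lo/T} → row (6,1) (6,1) (0,3) (-2,6)
{f/w/Lo/H} → row (6,1) (6,1) (0,3) (5,2)
{f/w/Mid/T} → row (6,1) (6,1) (-2,-4) (-2,6)
{f/w/Mid/H} → row (6,1) (6,1) (-2,-4) (5,2)
{f/z/Lo/T, f/z/Lo/H, f/z/Mid/T, f/z/Mid/H} → row (6,1) (6,1) (0,2) (0,2)
That's 10 distinct rows out of 16 strategies.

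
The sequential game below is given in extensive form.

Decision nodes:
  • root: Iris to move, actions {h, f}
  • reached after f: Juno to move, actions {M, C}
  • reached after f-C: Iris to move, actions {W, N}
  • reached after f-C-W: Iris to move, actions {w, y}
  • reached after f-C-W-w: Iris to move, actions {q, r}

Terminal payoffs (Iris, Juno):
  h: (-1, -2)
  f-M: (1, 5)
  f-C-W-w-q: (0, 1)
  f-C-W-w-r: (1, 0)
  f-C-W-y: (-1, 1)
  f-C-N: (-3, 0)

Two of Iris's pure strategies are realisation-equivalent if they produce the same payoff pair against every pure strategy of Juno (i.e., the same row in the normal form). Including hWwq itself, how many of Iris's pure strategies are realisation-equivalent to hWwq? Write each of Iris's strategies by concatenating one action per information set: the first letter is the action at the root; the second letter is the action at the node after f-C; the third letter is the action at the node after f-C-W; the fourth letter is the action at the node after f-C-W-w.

8

Row for hWwq (columns M, C): (-1,-2) (-1,-2).
Under hWwq, Iris's choice at the node after f-C and at the node after f-C-W and at the node after f-C-W-w can never be reached regardless of what Juno does, so varying those choices leaves every outcome unchanged.
Holding the reachable choices fixed and varying the unreachable ones freely already gives 2 × 2 × 2 = 8 equivalent strategies.
No other strategy reproduces this row, so those 8 are the full class: hWwq, hWwr, hWyq, hWyr, hNwq, hNwr, hNyq, hNyr.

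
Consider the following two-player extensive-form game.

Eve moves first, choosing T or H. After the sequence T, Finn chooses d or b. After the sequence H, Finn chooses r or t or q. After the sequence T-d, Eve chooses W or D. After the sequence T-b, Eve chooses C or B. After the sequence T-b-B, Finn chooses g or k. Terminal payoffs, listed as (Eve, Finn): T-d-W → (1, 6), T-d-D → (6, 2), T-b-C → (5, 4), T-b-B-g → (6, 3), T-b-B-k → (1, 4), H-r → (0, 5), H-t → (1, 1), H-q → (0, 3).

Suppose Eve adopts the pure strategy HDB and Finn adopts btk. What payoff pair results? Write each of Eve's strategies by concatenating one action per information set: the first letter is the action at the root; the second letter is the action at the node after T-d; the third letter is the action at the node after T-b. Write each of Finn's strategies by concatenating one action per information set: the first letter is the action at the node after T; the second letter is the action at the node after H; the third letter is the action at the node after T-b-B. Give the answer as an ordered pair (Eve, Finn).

Trace the play path from the root:
  Eve plays H
  Finn plays t at [H]
→ terminal payoff (1, 1).
(Eve's choice at the node after T-d is never reached on this path, so it doesn't affect the outcome.)

(1, 1)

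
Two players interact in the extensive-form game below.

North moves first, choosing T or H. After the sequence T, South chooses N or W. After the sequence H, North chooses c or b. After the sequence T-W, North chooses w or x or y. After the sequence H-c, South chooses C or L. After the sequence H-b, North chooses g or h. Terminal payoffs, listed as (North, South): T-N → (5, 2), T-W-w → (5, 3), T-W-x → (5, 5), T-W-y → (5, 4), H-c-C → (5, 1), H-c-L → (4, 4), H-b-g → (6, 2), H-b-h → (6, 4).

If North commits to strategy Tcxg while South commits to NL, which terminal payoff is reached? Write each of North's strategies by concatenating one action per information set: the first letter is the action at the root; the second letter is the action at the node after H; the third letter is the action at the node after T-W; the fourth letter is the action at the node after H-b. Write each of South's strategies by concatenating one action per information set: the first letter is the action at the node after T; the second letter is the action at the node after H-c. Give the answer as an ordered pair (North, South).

(5, 2)

Trace the play path from the root:
  North plays T
  South plays N at [T]
→ terminal payoff (5, 2).
(North's choice at the node after H is never reached on this path, so it doesn't affect the outcome.)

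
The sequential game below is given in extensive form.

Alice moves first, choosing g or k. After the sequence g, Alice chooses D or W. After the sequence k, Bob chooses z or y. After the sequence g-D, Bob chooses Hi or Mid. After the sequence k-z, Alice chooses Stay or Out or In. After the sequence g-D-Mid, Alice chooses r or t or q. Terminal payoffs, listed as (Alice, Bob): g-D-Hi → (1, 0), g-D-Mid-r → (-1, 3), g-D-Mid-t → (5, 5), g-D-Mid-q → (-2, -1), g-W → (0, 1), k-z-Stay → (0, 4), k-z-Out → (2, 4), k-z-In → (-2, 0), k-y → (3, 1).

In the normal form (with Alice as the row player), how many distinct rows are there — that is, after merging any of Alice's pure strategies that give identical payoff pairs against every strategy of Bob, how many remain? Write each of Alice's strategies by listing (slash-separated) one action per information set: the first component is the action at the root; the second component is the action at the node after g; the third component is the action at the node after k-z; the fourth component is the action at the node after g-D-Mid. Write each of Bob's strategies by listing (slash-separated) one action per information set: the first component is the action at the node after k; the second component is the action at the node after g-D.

7

Alice has 36 pure strategies: g/D/Stay/r, g/D/Stay/t, g/D/Stay/q, g/D/Out/r, g/D/Out/t, g/D/Out/q, g/D/In/r, g/D/In/t, g/D/In/q, g/W/Stay/r, g/W/Stay/t, g/W/Stay/q, g/W/Out/r, g/W/Out/t, g/W/Out/q, g/W/In/r, g/W/In/t, g/W/In/q, k/D/Stay/r, k/D/Stay/t, k/D/Stay/q, k/D/Out/r, k/D/Out/t, k/D/Out/q, k/D/In/r, k/D/In/t, k/D/In/q, k/W/Stay/r, k/W/Stay/t, k/W/Stay/q, k/W/Out/r, k/W/Out/t, k/W/Out/q, k/W/In/r, k/W/In/t, k/W/In/q. Columns: z/Hi, z/Mid, y/Hi, y/Mid.
{g/D/Stay/r, g/D/Out/r, g/D/In/r} → row (1,0) (-1,3) (1,0) (-1,3)
{g/D/Stay/t, g/D/Out/t, g/D/In/t} → row (1,0) (5,5) (1,0) (5,5)
{g/D/Stay/q, g/D/Out/q, g/D/In/q} → row (1,0) (-2,-1) (1,0) (-2,-1)
{g/W/Stay/r, g/W/Stay/t, g/W/Stay/q, g/W/Out/r, g/W/Out/t, g/W/Out/q, g/W/In/r, g/W/In/t, g/W/In/q} → row (0,1) (0,1) (0,1) (0,1)
{k/D/Stay/r, k/D/Stay/t, k/D/Stay/q, k/W/Stay/r, k/W/Stay/t, k/W/Stay/q} → row (0,4) (0,4) (3,1) (3,1)
{k/D/Out/r, k/D/Out/t, k/D/Out/q, k/W/Out/r, k/W/Out/t, k/W/Out/q} → row (2,4) (2,4) (3,1) (3,1)
{k/D/In/r, k/D/In/t, k/D/In/q, k/W/In/r, k/W/In/t, k/W/In/q} → row (-2,0) (-2,0) (3,1) (3,1)
That's 7 distinct rows out of 36 strategies.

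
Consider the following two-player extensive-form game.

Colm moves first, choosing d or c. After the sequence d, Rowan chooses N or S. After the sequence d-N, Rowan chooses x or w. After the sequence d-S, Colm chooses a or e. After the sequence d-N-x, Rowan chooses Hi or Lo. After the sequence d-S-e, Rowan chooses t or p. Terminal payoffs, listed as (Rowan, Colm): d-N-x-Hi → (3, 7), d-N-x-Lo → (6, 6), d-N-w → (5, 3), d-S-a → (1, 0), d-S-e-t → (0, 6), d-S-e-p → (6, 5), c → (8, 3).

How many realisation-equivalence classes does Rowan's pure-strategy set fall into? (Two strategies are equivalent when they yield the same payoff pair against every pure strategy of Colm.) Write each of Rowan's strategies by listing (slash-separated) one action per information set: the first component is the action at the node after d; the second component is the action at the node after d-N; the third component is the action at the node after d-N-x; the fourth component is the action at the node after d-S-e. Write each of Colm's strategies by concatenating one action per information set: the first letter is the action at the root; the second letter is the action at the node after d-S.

5

Rowan has 16 pure strategies: N/x/Hi/t, N/x/Hi/p, N/x/Lo/t, N/x/Lo/p, N/w/Hi/t, N/w/Hi/p, N/w/Lo/t, N/w/Lo/p, S/x/Hi/t, S/x/Hi/p, S/x/Lo/t, S/x/Lo/p, S/w/Hi/t, S/w/Hi/p, S/w/Lo/t, S/w/Lo/p. Columns: da, de, ca, ce.
{N/x/Hi/t, N/x/Hi/p} → row (3,7) (3,7) (8,3) (8,3)
{N/x/Lo/t, N/x/Lo/p} → row (6,6) (6,6) (8,3) (8,3)
{N/w/Hi/t, N/w/Hi/p, N/w/Lo/t, N/w/Lo/p} → row (5,3) (5,3) (8,3) (8,3)
{S/x/Hi/t, S/x/Lo/t, S/w/Hi/t, S/w/Lo/t} → row (1,0) (0,6) (8,3) (8,3)
{S/x/Hi/p, S/x/Lo/p, S/w/Hi/p, S/w/Lo/p} → row (1,0) (6,5) (8,3) (8,3)
That's 5 distinct rows out of 16 strategies.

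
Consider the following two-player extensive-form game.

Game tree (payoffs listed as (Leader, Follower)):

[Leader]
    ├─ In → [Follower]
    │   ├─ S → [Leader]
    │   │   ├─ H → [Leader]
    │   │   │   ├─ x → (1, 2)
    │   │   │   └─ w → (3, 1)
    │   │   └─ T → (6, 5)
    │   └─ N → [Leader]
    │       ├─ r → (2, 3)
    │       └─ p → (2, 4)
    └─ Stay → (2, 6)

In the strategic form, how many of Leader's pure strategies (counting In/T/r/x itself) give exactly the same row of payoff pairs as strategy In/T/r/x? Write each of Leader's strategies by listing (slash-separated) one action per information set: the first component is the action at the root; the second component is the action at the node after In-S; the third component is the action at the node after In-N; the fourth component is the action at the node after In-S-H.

2

Row for In/T/r/x (columns S, N): (6,5) (2,3).
Under In/T/r/x, Leader's choice at the node after In-S-H can never be reached regardless of what Follower does, so varying those choices leaves every outcome unchanged.
Holding the reachable choices fixed and varying the unreachable one freely already gives 2 equivalent strategies.
No other strategy reproduces this row, so those 2 are the full class: In/T/r/x, In/T/r/w.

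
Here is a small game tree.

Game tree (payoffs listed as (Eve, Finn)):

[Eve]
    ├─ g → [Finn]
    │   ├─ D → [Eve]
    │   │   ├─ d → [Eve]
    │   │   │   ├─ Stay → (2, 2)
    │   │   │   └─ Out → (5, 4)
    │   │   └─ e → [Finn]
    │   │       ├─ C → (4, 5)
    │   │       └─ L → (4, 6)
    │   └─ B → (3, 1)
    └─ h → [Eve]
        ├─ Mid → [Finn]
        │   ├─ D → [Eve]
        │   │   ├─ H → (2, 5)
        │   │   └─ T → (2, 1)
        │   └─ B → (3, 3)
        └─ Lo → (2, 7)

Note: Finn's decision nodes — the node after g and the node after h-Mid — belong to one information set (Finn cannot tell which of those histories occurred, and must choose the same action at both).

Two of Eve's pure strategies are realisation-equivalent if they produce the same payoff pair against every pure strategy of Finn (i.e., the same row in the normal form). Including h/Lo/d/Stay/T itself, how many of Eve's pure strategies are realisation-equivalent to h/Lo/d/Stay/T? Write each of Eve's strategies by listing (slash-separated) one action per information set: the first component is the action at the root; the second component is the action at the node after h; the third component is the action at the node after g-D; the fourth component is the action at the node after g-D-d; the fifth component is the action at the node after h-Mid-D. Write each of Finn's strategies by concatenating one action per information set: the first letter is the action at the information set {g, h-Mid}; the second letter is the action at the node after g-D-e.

8

Row for h/Lo/d/Stay/T (columns DC, DL, BC, BL): (2,7) (2,7) (2,7) (2,7).
Under h/Lo/d/Stay/T, Eve's choice at the node after g-D and at the node after g-D-d and at the node after h-Mid-D can never be reached regardless of what Finn does, so varying those choices leaves every outcome unchanged.
Holding the reachable choices fixed and varying the unreachable ones freely already gives 2 × 2 × 2 = 8 equivalent strategies.
No other strategy reproduces this row, so those 8 are the full class: h/Lo/d/Stay/H, h/Lo/d/Stay/T, h/Lo/d/Out/H, h/Lo/d/Out/T, h/Lo/e/Stay/H, h/Lo/e/Stay/T, h/Lo/e/Out/H, h/Lo/e/Out/T.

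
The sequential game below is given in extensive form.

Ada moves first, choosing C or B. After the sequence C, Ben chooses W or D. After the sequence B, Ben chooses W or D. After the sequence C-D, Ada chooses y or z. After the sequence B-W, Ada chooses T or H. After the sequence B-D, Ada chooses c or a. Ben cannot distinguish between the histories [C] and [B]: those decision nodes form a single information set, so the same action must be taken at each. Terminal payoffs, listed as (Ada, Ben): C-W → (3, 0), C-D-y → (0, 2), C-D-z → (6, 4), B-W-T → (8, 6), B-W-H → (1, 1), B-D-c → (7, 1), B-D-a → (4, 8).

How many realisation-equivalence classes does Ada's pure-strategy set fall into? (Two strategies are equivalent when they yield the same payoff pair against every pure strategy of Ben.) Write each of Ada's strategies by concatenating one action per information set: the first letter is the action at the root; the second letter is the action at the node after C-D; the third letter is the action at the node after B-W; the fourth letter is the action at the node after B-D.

Ada has 16 pure strategies: CyTc, CyTa, CyHc, CyHa, CzTc, CzTa, CzHc, CzHa, ByTc, ByTa, ByHc, ByHa, BzTc, BzTa, BzHc, BzHa. Columns: W, D.
{CyTc, CyTa, CyHc, CyHa} → row (3,0) (0,2)
{CzTc, CzTa, CzHc, CzHa} → row (3,0) (6,4)
{ByTc, BzTc} → row (8,6) (7,1)
{ByTa, BzTa} → row (8,6) (4,8)
{ByHc, BzHc} → row (1,1) (7,1)
{ByHa, BzHa} → row (1,1) (4,8)
That's 6 distinct rows out of 16 strategies.

6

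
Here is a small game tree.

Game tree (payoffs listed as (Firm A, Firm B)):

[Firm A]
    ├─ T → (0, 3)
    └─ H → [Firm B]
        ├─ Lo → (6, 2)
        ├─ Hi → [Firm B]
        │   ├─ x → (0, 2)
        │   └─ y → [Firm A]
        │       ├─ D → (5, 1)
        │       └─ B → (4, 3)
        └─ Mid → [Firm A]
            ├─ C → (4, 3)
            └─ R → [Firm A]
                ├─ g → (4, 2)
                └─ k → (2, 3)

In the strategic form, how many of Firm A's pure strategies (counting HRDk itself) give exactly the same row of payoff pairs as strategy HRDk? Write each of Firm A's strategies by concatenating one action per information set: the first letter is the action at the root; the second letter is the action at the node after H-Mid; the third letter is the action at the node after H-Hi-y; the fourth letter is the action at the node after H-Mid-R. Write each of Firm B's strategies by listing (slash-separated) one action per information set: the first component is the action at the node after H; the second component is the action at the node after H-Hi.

Row for HRDk (columns Lo/x, Lo/y, Hi/x, Hi/y, Mid/x, Mid/y): (6,2) (6,2) (0,2) (5,1) (2,3) (2,3).
Every one of Firm A's information sets is on the play path for some reply by Firm B when Firm A follows HRDk.
Changing the action at any of them therefore changes at least one column, so only HRDk itself gives this row.

1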